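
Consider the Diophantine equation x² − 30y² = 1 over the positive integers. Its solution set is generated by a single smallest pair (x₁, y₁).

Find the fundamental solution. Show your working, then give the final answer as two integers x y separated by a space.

11 2

[5; 2,10] for √30; ℓ=2 ⇒ convergent index 1
a_0=5:  p_0=5·1+0=5,  q_0=5·0+1=1
a_1=2:  p_1=2·5+1=11,  q_1=2·1+0=2
→ (11, 2).  Check: 11²=121, 30·2²=120, difference 1.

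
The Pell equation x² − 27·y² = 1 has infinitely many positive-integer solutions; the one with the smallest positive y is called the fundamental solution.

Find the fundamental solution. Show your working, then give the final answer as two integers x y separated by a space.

[5; 5,10] for √27; ℓ=2 ⇒ convergent index 1
step 0: (5, 1)  from 5·(1,0) + (0,1)
step 1: (26, 5)  from 5·(5,1) + (1,0)
(x₁, y₁) = (26, 5);  26² − 27·5² = 1 ✓

26 5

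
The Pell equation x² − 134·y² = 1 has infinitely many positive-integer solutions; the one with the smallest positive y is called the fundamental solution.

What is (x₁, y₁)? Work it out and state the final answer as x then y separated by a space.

√134 → a₀=11, period (1,1,2,1,3,…,1,1,22); ℓ=14 even so k=13
k=0  a_k=11  p_k/q_k = 11/1
k=1  a_k=1  p_k/q_k = 12/1
…
k=4  a_k=1  p_k/q_k = 81/7
…
k=6  a_k=1  p_k/q_k = 382/33
k=7  a_k=10  p_k/q_k = 4121/356
…
k=10  a_k=1  p_k/q_k = 22133/1912
…
k=12  a_k=1  p_k/q_k = 84029/7259
k=13  a_k=1  p_k/q_k = 145925/12606
(x₁, y₁) = (145925, 12606);  145925² − 134·12606² = 1 ✓

145925 12606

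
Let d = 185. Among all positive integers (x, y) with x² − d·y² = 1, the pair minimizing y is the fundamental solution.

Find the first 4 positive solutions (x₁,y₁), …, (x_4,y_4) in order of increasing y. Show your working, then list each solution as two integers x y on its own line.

9249 680
171088001 12578640
3164785833249 232679682040
58542208172352001 4304108745797280

√185 = [13; 1,1,1,1,26, …], period ℓ=5 (odd) → k=9
k=0  a_k=13  p_k/q_k = 13/1
k=1  a_k=1  p_k/q_k = 14/1
k=2  a_k=1  p_k/q_k = 27/2
…
k=4  a_k=1  p_k/q_k = 68/5
…
k=6  a_k=1  p_k/q_k = 1877/138
k=7  a_k=1  p_k/q_k = 3686/271
k=8  a_k=1  p_k/q_k = 5563/409
k=9  a_k=1  p_k/q_k = 9249/680
fundamental: x₁=9249, y₁=680  (since 85544001 − 185·462400 = 1)
(9249+680√185)^2 = 171088001 + 12578640√185
(9249+680√185)^3 = 3164785833249 + 232679682040√185
(9249+680√185)^4 = 58542208172352001 + 4304108745797280√185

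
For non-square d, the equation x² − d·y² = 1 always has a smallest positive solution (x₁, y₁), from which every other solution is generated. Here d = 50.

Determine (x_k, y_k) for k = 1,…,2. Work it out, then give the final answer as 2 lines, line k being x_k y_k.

99 14
19601 2772

√50 = [7; 14, …], period ℓ=1 (odd) → k=1
k=0  a_k=7  p_k/q_k = 7/1
k=1  a_k=14  p_k/q_k = 99/14
(x₁, y₁) = (99, 14);  99² − 50·14² = 1 ✓
n=2: (99,14)∘(99,14) = (99·99+50·14·14, 99·14+14·99) = (19601,2772)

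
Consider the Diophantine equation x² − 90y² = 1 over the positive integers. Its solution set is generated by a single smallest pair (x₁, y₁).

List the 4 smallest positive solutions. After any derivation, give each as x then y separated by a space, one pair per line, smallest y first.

d=90: √d = [9; 2,18] (ℓ=2, even), read p_1/q_1
k=0  a_k=9  p_k/q_k = 9/1
k=1  a_k=2  p_k/q_k = 19/2
fundamental: x₁=19, y₁=2  (since 361 − 90·4 = 1)
k=2:  x_2 = 19·19+90·2·2 = 721,  y_2 = 19·2+2·19 = 76
k=3:  x_3 = 19·721+90·2·76 = 27379,  y_3 = 19·76+2·721 = 2886
k=4:  x_4 = 19·27379+90·2·2886 = 1039681,  y_4 = 19·2886+2·27379 = 109592

19 2
721 76
27379 2886
1039681 109592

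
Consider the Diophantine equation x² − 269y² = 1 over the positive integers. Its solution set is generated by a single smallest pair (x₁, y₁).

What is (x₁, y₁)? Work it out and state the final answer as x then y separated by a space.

[16; 2,2,32] for √269; ℓ=3 ⇒ convergent index 5
step 0: (16, 1)  from 16·(1,0) + (0,1)
step 1: (33, 2)  from 2·(16,1) + (1,0)
…
step 3: (2657, 162)  from 32·(82,5) + (33,2)
step 4: (5396, 329)  from 2·(2657,162) + (82,5)
step 5: (13449, 820)  from 2·(5396,329) + (2657,162)
→ (13449, 820).  Check: 13449²=180875601, 269·820²=180875600, difference 1.

13449 820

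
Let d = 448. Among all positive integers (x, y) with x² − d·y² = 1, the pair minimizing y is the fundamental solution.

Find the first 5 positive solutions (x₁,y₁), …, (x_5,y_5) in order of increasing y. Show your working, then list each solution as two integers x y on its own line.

[21; 6,42] for √448; ℓ=2 ⇒ convergent index 1
i=0: a=21 ⇒ p=21, q=1
i=1: a=6 ⇒ p=127, q=6
(x₁, y₁) = (127, 6);  127² − 448·6² = 1 ✓
k=2:  x_2 = 127·127+448·6·6 = 32257,  y_2 = 127·6+6·127 = 1524
k=3:  x_3 = 127·32257+448·6·1524 = 8193151,  y_3 = 127·1524+6·32257 = 387090
k=4:  x_4 = 127·8193151+448·6·387090 = 2081028097,  y_4 = 127·387090+6·8193151 = 98319336
k=5:  x_5 = 127·2081028097+448·6·98319336 = 528572943487,  y_5 = 127·98319336+6·2081028097 = 24972724254

127 6
32257 1524
8193151 387090
2081028097 98319336
528572943487 24972724254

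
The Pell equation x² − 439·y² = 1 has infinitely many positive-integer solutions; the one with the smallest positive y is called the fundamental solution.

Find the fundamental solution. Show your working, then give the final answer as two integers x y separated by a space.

440 21

√439 = [20; 1,19,1,40, …], period ℓ=4 (even) → k=3
i=0: a=20 ⇒ p=20, q=1
i=1: a=1 ⇒ p=21, q=1
i=2: a=19 ⇒ p=419, q=20
i=3: a=1 ⇒ p=440, q=21
→ (440, 21).  Check: 440²=193600, 439·21²=193599, difference 1.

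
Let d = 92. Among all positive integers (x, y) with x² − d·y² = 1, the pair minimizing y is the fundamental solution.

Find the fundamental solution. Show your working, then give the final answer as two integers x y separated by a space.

1151 120

[9; 1,1,2,4,2,1,1,18] for √92; ℓ=8 ⇒ convergent index 7
a_0=9:  p_0=9·1+0=9,  q_0=9·0+1=1
a_1=1:  p_1=1·9+1=10,  q_1=1·1+0=1
a_2=1:  p_2=1·10+9=19,  q_2=1·1+1=2
a_3=2:  p_3=2·19+10=48,  q_3=2·2+1=5
a_4=4:  p_4=4·48+19=211,  q_4=4·5+2=22
a_5=2:  p_5=2·211+48=470,  q_5=2·22+5=49
a_6=1:  p_6=1·470+211=681,  q_6=1·49+22=71
a_7=1:  p_7=1·681+470=1151,  q_7=1·71+49=120
→ (1151, 120).  Check: 1151²=1324801, 92·120²=1324800, difference 1.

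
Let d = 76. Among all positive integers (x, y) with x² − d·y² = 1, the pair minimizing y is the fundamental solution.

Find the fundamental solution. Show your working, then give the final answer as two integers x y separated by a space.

57799 6630

√76 → a₀=8, period (1,2,1,1,5,4,5,1,1,2,1,16); ℓ=12 even so k=11
i=0: a=8 ⇒ p=8, q=1
…
i=10: a=2 ⇒ p=41488, q=4759
i=11: a=1 ⇒ p=57799, q=6630
fundamental: x₁=57799, y₁=6630  (since 3340724401 − 76·43956900 = 1)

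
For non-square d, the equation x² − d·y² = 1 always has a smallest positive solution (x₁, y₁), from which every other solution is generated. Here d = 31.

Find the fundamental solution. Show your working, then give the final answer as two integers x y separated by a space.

1520 273

√31 = [5; 1,1,3,5,3,1,1,10, …], period ℓ=8 (even) → k=7
step 0: (5, 1)  from 5·(1,0) + (0,1)
…
step 2: (11, 2)  from 1·(6,1) + (5,1)
step 3: (39, 7)  from 3·(11,2) + (6,1)
…
step 6: (863, 155)  from 1·(657,118) + (206,37)
step 7: (1520, 273)  from 1·(863,155) + (657,118)
(x₁, y₁) = (1520, 273);  1520² − 31·273² = 1 ✓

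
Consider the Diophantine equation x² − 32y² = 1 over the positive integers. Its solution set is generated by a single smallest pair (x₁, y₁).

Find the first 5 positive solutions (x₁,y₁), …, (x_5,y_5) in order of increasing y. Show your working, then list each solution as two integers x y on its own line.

17 3
577 102
19601 3465
665857 117708
22619537 3998607

[5; 1,1,1,10] for √32; ℓ=4 ⇒ convergent index 3
i=0: a=5 ⇒ p=5, q=1
i=1: a=1 ⇒ p=6, q=1
i=2: a=1 ⇒ p=11, q=2
i=3: a=1 ⇒ p=17, q=3
→ (17, 3).  Check: 17²=289, 32·3²=288, difference 1.
k=2:  x_2 = 17·17+32·3·3 = 577,  y_2 = 17·3+3·17 = 102
k=3:  x_3 = 17·577+32·3·102 = 19601,  y_3 = 17·102+3·577 = 3465
k=4:  x_4 = 17·19601+32·3·3465 = 665857,  y_4 = 17·3465+3·19601 = 117708
k=5:  x_5 = 17·665857+32·3·117708 = 22619537,  y_5 = 17·117708+3·665857 = 3998607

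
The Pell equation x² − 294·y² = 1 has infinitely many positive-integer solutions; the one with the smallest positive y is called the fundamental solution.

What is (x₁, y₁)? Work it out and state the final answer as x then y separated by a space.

√294 = [17; 6,1,4,1,6,34, …], period ℓ=6 (even) → k=5
k=0  a_k=17  p_k/q_k = 17/1
k=1  a_k=6  p_k/q_k = 103/6
…
k=4  a_k=1  p_k/q_k = 703/41
k=5  a_k=6  p_k/q_k = 4801/280
(x₁, y₁) = (4801, 280);  4801² − 294·280² = 1 ✓

4801 280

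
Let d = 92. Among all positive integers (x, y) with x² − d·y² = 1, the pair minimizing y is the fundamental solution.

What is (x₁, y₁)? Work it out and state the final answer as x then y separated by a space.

√92 → a₀=9, period (1,1,2,4,2,1,1,18); ℓ=8 even so k=7
k=0  a_k=9  p_k/q_k = 9/1
k=1  a_k=1  p_k/q_k = 10/1
k=2  a_k=1  p_k/q_k = 19/2
k=3  a_k=2  p_k/q_k = 48/5
k=4  a_k=4  p_k/q_k = 211/22
k=5  a_k=2  p_k/q_k = 470/49
k=6  a_k=1  p_k/q_k = 681/71
k=7  a_k=1  p_k/q_k = 1151/120
→ (1151, 120).  Check: 1151²=1324801, 92·120²=1324800, difference 1.

1151 120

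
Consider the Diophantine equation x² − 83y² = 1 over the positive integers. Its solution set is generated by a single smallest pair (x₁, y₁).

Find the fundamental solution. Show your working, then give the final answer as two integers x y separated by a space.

82 9

√83 → a₀=9, period (9,18); ℓ=2 even so k=1
k=0  a_k=9  p_k/q_k = 9/1
k=1  a_k=9  p_k/q_k = 82/9
fundamental: x₁=82, y₁=9  (since 6724 − 83·81 = 1)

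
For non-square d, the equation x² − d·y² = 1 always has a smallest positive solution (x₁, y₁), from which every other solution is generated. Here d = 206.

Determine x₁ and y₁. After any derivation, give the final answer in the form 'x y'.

59535 4148

√206 → a₀=14, period (2,1,5,14,5,1,2,28); ℓ=8 even so k=7
k=0  a_k=14  p_k/q_k = 14/1
k=1  a_k=2  p_k/q_k = 29/2
k=2  a_k=1  p_k/q_k = 43/3
k=3  a_k=5  p_k/q_k = 244/17
k=4  a_k=14  p_k/q_k = 3459/241
k=5  a_k=5  p_k/q_k = 17539/1222
k=6  a_k=1  p_k/q_k = 20998/1463
k=7  a_k=2  p_k/q_k = 59535/4148
(x₁, y₁) = (59535, 4148);  59535² − 206·4148² = 1 ✓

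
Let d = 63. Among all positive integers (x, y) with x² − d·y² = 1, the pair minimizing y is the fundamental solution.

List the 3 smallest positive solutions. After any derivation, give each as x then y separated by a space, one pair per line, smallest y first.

8 1
127 16
2024 255

√63 → a₀=7, period (1,14); ℓ=2 even so k=1
k=0  a_k=7  p_k/q_k = 7/1
k=1  a_k=1  p_k/q_k = 8/1
→ (8, 1).  Check: 8²=64, 63·1²=63, difference 1.
k=2:  x_2 = 8·8+63·1·1 = 127,  y_2 = 8·1+1·8 = 16
k=3:  x_3 = 8·127+63·1·16 = 2024,  y_3 = 8·16+1·127 = 255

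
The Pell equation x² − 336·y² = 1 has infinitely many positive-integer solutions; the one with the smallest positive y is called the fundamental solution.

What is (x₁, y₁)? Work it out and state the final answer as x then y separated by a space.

√336 → a₀=18, period (3,36); ℓ=2 even so k=1
a_0=18:  p_0=18·1+0=18,  q_0=18·0+1=1
a_1=3:  p_1=3·18+1=55,  q_1=3·1+0=3
→ (55, 3).  Check: 55²=3025, 336·3²=3024, difference 1.

55 3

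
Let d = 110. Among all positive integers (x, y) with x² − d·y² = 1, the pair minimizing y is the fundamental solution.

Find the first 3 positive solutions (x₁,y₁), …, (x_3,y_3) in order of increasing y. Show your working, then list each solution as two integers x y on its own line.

21 2
881 84
36981 3526

√110 → a₀=10, period (2,20); ℓ=2 even so k=1
k=0  a_k=10  p_k/q_k = 10/1
k=1  a_k=2  p_k/q_k = 21/2
(x₁, y₁) = (21, 2);  21² − 110·2² = 1 ✓
(21+2√110)^2 = 881 + 84√110
(21+2√110)^3 = 36981 + 3526√110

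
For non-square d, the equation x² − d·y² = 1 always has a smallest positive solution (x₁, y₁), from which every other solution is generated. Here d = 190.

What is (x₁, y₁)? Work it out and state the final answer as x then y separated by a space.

52021 3774

d=190: √d = [13; 1,3,1,1,1,…,3,1,26] (ℓ=14, even), read p_13/q_13
i=0: a=13 ⇒ p=13, q=1
i=1: a=1 ⇒ p=14, q=1
i=2: a=3 ⇒ p=55, q=4
…
i=5: a=1 ⇒ p=193, q=14
i=6: a=2 ⇒ p=510, q=37
…
i=10: a=1 ⇒ p=7085, q=514
i=11: a=1 ⇒ p=11234, q=815
i=12: a=3 ⇒ p=40787, q=2959
i=13: a=1 ⇒ p=52021, q=3774
→ (52021, 3774).  Check: 52021²=2706184441, 190·3774²=2706184440, difference 1.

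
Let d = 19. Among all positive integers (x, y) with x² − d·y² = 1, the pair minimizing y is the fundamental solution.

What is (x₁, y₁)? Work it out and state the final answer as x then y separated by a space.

170 39

√19 → a₀=4, period (2,1,3,1,2,8); ℓ=6 even so k=5
i=0: a=4 ⇒ p=4, q=1
i=1: a=2 ⇒ p=9, q=2
i=2: a=1 ⇒ p=13, q=3
i=3: a=3 ⇒ p=48, q=11
i=4: a=1 ⇒ p=61, q=14
i=5: a=2 ⇒ p=170, q=39
fundamental: x₁=170, y₁=39  (since 28900 − 19·1521 = 1)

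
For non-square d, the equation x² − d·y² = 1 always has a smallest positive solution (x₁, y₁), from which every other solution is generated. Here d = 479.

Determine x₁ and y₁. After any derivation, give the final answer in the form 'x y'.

[21; 1,7,1,3,2,21,2,3,1,7,1,42] for √479; ℓ=12 ⇒ convergent index 11
step 0: (21, 1)  from 21·(1,0) + (0,1)
step 1: (22, 1)  from 1·(21,1) + (1,0)
step 2: (175, 8)  from 7·(22,1) + (21,1)
step 3: (197, 9)  from 1·(175,8) + (22,1)
step 4: (766, 35)  from 3·(197,9) + (175,8)
step 5: (1729, 79)  from 2·(766,35) + (197,9)
…
step 7: (75879, 3467)  from 2·(37075,1694) + (1729,79)
step 8: (264712, 12095)  from 3·(75879,3467) + (37075,1694)
…
step 10: (2648849, 121029)  from 7·(340591,15562) + (264712,12095)
step 11: (2989440, 136591)  from 1·(2648849,121029) + (340591,15562)
(x₁, y₁) = (2989440, 136591);  2989440² − 479·136591² = 1 ✓

2989440 136591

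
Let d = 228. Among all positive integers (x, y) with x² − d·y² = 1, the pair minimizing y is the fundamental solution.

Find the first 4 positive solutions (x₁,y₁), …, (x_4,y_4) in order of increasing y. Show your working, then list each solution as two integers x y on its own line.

151 10
45601 3020
13771351 912030
4158902401 275430040

[15; 10,30] for √228; ℓ=2 ⇒ convergent index 1
i=0: a=15 ⇒ p=15, q=1
i=1: a=10 ⇒ p=151, q=10
fundamental: x₁=151, y₁=10  (since 22801 − 228·100 = 1)
n=2: (151,10)∘(151,10) = (151·151+228·10·10, 151·10+10·151) = (45601,3020)
n=3: (45601,3020)∘(151,10) = (151·45601+228·10·3020, 151·3020+10·45601) = (13771351,912030)
n=4: (13771351,912030)∘(151,10) = (151·13771351+228·10·912030, 151·912030+10·13771351) = (4158902401,275430040)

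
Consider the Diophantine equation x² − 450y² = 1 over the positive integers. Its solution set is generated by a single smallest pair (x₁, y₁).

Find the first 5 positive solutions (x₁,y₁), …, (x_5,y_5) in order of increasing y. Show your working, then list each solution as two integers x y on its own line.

√450 = [21; 4,1,2,4,2,1,4,42, …], period ℓ=8 (even) → k=7
i=0: a=21 ⇒ p=21, q=1
…
i=2: a=1 ⇒ p=106, q=5
i=3: a=2 ⇒ p=297, q=14
i=4: a=4 ⇒ p=1294, q=61
…
i=6: a=1 ⇒ p=4179, q=197
i=7: a=4 ⇒ p=19601, q=924
→ (19601, 924).  Check: 19601²=384199201, 450·924²=384199200, difference 1.
(19601+924√450)^2 = 768398401 + 36222648√450
(19601+924√450)^3 = 30122754096401 + 1420000245972√450
(19601+924√450)^4 = 1180872205318713601 + 55666849606371696√450
(19601+924√450)^5 = 46292552162781456490001 + 2182251836848982980620√450

19601 924
768398401 36222648
30122754096401 1420000245972
1180872205318713601 55666849606371696
46292552162781456490001 2182251836848982980620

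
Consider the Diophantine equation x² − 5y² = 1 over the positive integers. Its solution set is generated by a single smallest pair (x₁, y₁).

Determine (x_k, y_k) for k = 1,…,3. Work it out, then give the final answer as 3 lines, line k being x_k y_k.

√5 = [2; 4, …], period ℓ=1 (odd) → k=1
step 0: (2, 1)  from 2·(1,0) + (0,1)
step 1: (9, 4)  from 4·(2,1) + (1,0)
(x₁, y₁) = (9, 4);  9² − 5·4² = 1 ✓
(9+4√5)^2 = 161 + 72√5
(9+4√5)^3 = 2889 + 1292√5

9 4
161 72
2889 1292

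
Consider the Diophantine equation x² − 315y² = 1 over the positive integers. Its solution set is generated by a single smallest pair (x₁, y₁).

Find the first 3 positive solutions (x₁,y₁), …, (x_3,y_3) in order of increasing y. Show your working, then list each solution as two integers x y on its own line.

71 4
10081 568
1431431 80652

√315 → a₀=17, period (1,2,1,34); ℓ=4 even so k=3
k=0  a_k=17  p_k/q_k = 17/1
k=1  a_k=1  p_k/q_k = 18/1
k=2  a_k=2  p_k/q_k = 53/3
k=3  a_k=1  p_k/q_k = 71/4
→ (71, 4).  Check: 71²=5041, 315·4²=5040, difference 1.
n=2: (71,4)∘(71,4) = (71·71+315·4·4, 71·4+4·71) = (10081,568)
n=3: (10081,568)∘(71,4) = (71·10081+315·4·568, 71·568+4·10081) = (1431431,80652)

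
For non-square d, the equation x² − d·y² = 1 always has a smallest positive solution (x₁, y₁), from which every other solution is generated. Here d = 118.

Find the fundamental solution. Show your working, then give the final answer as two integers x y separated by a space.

[10; 1,6,3,2,10,2,3,6,1,20] for √118; ℓ=10 ⇒ convergent index 9
k=0  a_k=10  p_k/q_k = 10/1
k=1  a_k=1  p_k/q_k = 11/1
…
k=4  a_k=2  p_k/q_k = 554/51
…
k=7  a_k=3  p_k/q_k = 42115/3877
k=8  a_k=6  p_k/q_k = 264802/24377
k=9  a_k=1  p_k/q_k = 306917/28254
(x₁, y₁) = (306917, 28254);  306917² − 118·28254² = 1 ✓

306917 28254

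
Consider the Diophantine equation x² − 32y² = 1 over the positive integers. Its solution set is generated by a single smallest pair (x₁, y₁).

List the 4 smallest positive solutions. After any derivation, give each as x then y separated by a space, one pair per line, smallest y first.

17 3
577 102
19601 3465
665857 117708

[5; 1,1,1,10] for √32; ℓ=4 ⇒ convergent index 3
i=0: a=5 ⇒ p=5, q=1
i=1: a=1 ⇒ p=6, q=1
i=2: a=1 ⇒ p=11, q=2
i=3: a=1 ⇒ p=17, q=3
fundamental: x₁=17, y₁=3  (since 289 − 32·9 = 1)
n=2: (17,3)∘(17,3) = (17·17+32·3·3, 17·3+3·17) = (577,102)
n=3: (577,102)∘(17,3) = (17·577+32·3·102, 17·102+3·577) = (19601,3465)
n=4: (19601,3465)∘(17,3) = (17·19601+32·3·3465, 17·3465+3·19601) = (665857,117708)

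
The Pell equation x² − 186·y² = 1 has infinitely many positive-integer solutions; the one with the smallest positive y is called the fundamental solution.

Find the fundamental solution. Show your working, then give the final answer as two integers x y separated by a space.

√186 = [13; 1,1,1,3,4,3,1,1,1,26, …], period ℓ=10 (even) → k=9
k=0  a_k=13  p_k/q_k = 13/1
…
k=2  a_k=1  p_k/q_k = 27/2
…
k=5  a_k=4  p_k/q_k = 641/47
…
k=7  a_k=1  p_k/q_k = 2714/199
k=8  a_k=1  p_k/q_k = 4787/351
k=9  a_k=1  p_k/q_k = 7501/550
(x₁, y₁) = (7501, 550);  7501² − 186·550² = 1 ✓

7501 550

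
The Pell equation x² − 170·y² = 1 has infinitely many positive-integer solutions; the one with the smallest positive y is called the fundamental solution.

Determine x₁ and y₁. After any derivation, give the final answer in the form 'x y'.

d=170: √d = [13; 26] (ℓ=1, odd), read p_1/q_1
i=0: a=13 ⇒ p=13, q=1
i=1: a=26 ⇒ p=339, q=26
(x₁, y₁) = (339, 26);  339² − 170·26² = 1 ✓

339 26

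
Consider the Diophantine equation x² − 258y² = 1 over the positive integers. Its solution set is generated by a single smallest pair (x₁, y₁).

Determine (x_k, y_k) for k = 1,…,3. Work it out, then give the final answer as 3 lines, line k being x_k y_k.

257 16
132097 8224
67897601 4227120

[16; 16,32] for √258; ℓ=2 ⇒ convergent index 1
a_0=16:  p_0=16·1+0=16,  q_0=16·0+1=1
a_1=16:  p_1=16·16+1=257,  q_1=16·1+0=16
→ (257, 16).  Check: 257²=66049, 258·16²=66048, difference 1.
n=2: (257,16)∘(257,16) = (257·257+258·16·16, 257·16+16·257) = (132097,8224)
n=3: (132097,8224)∘(257,16) = (257·132097+258·16·8224, 257·8224+16·132097) = (67897601,4227120)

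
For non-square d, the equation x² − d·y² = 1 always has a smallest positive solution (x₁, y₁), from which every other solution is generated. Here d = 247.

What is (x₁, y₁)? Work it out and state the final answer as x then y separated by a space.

d=247: √d = [15; 1,2,1,1,9,1,9,1,1,2,1,30] (ℓ=12, even), read p_11/q_11
step 0: (15, 1)  from 15·(1,0) + (0,1)
…
step 3: (63, 4)  from 1·(47,3) + (16,1)
…
step 5: (1053, 67)  from 9·(110,7) + (63,4)
step 6: (1163, 74)  from 1·(1053,67) + (110,7)
step 7: (11520, 733)  from 9·(1163,74) + (1053,67)
step 8: (12683, 807)  from 1·(11520,733) + (1163,74)
…
step 10: (61089, 3887)  from 2·(24203,1540) + (12683,807)
step 11: (85292, 5427)  from 1·(61089,3887) + (24203,1540)
(x₁, y₁) = (85292, 5427);  85292² − 247·5427² = 1 ✓

85292 5427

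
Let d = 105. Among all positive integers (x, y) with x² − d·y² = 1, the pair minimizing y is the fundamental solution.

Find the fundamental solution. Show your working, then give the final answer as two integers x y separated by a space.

41 4

d=105: √d = [10; 4,20] (ℓ=2, even), read p_1/q_1
i=0: a=10 ⇒ p=10, q=1
i=1: a=4 ⇒ p=41, q=4
→ (41, 4).  Check: 41²=1681, 105·4²=1680, difference 1.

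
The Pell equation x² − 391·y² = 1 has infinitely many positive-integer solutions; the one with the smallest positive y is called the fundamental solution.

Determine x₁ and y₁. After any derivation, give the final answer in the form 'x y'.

7338680 371133

√391 = [19; 1,3,2,2,1,…,3,1,38, …], period ℓ=16 (even) → k=15
a_0=19:  p_0=19·1+0=19,  q_0=19·0+1=1
…
a_2=3:  p_2=3·20+19=79,  q_2=3·1+1=4
a_3=2:  p_3=2·79+20=178,  q_3=2·4+1=9
a_4=2:  p_4=2·178+79=435,  q_4=2·9+4=22
a_5=1:  p_5=1·435+178=613,  q_5=1·22+9=31
…
a_7=2:  p_7=2·1048+613=2709,  q_7=2·53+31=137
…
a_10=1:  p_10=1·107747+52519=160266,  q_10=1·5449+2656=8105
…
a_13=2:  p_13=2·696292+268013=1660597,  q_13=2·35213+13554=83980
a_14=3:  p_14=3·1660597+696292=5678083,  q_14=3·83980+35213=287153
a_15=1:  p_15=1·5678083+1660597=7338680,  q_15=1·287153+83980=371133
(x₁, y₁) = (7338680, 371133);  7338680² − 391·371133² = 1 ✓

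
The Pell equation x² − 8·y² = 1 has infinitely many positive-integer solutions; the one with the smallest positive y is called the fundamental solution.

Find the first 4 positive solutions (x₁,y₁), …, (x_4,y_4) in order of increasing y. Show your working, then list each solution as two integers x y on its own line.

√8 = [2; 1,4, …], period ℓ=2 (even) → k=1
a_0=2:  p_0=2·1+0=2,  q_0=2·0+1=1
a_1=1:  p_1=1·2+1=3,  q_1=1·1+0=1
(x₁, y₁) = (3, 1);  3² − 8·1² = 1 ✓
k=2:  x_2 = 3·3+8·1·1 = 17,  y_2 = 3·1+1·3 = 6
k=3:  x_3 = 3·17+8·1·6 = 99,  y_3 = 3·6+1·17 = 35
k=4:  x_4 = 3·99+8·1·35 = 577,  y_4 = 3·35+1·99 = 204

3 1
17 6
99 35
577 204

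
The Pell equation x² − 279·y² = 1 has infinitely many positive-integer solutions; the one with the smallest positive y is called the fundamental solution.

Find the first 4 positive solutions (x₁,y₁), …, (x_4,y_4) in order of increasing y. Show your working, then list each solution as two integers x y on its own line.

[16; 1,2,2,1,2,2,1,32] for √279; ℓ=8 ⇒ convergent index 7
i=0: a=16 ⇒ p=16, q=1
i=1: a=1 ⇒ p=17, q=1
i=2: a=2 ⇒ p=50, q=3
…
i=5: a=2 ⇒ p=451, q=27
i=6: a=2 ⇒ p=1069, q=64
i=7: a=1 ⇒ p=1520, q=91
fundamental: x₁=1520, y₁=91  (since 2310400 − 279·8281 = 1)
k=2:  x_2 = 1520·1520+279·91·91 = 4620799,  y_2 = 1520·91+91·1520 = 276640
k=3:  x_3 = 1520·4620799+279·91·276640 = 14047227440,  y_3 = 1520·276640+91·4620799 = 840985509
k=4:  x_4 = 1520·14047227440+279·91·840985509 = 42703566796801,  y_4 = 1520·840985509+91·14047227440 = 2556595670720

1520 91
4620799 276640
14047227440 840985509
42703566796801 2556595670720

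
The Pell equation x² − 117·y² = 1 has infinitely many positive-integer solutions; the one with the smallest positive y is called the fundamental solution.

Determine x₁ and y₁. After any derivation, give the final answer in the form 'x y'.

√117 → a₀=10, period (1,4,2,4,1,20); ℓ=6 even so k=5
a_0=10:  p_0=10·1+0=10,  q_0=10·0+1=1
a_1=1:  p_1=1·10+1=11,  q_1=1·1+0=1
a_2=4:  p_2=4·11+10=54,  q_2=4·1+1=5
…
a_4=4:  p_4=4·119+54=530,  q_4=4·11+5=49
a_5=1:  p_5=1·530+119=649,  q_5=1·49+11=60
fundamental: x₁=649, y₁=60  (since 421201 − 117·3600 = 1)

649 60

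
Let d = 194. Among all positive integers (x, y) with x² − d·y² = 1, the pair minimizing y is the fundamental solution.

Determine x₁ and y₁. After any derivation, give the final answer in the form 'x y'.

195 14

√194 → a₀=13, period (1,12,1,26); ℓ=4 even so k=3
k=0  a_k=13  p_k/q_k = 13/1
…
k=2  a_k=12  p_k/q_k = 181/13
k=3  a_k=1  p_k/q_k = 195/14
fundamental: x₁=195, y₁=14  (since 38025 − 194·196 = 1)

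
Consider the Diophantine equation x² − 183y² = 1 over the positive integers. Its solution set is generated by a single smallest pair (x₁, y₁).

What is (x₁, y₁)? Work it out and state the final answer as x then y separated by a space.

487 36

√183 → a₀=13, period (1,1,8,1,1,26); ℓ=6 even so k=5
i=0: a=13 ⇒ p=13, q=1
i=1: a=1 ⇒ p=14, q=1
…
i=3: a=8 ⇒ p=230, q=17
i=4: a=1 ⇒ p=257, q=19
i=5: a=1 ⇒ p=487, q=36
(x₁, y₁) = (487, 36);  487² − 183·36² = 1 ✓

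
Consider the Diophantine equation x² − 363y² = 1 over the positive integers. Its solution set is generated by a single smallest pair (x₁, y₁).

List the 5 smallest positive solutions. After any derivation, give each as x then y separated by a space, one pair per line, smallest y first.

362 19
262087 13756
189750626 9959325
137379191137 7210537544
99462344632562 5220419222531

√363 → a₀=19, period (19,38); ℓ=2 even so k=1
step 0: (19, 1)  from 19·(1,0) + (0,1)
step 1: (362, 19)  from 19·(19,1) + (1,0)
(x₁, y₁) = (362, 19);  362² − 363·19² = 1 ✓
(x_2, y_2) = (362·362 + 363·19·19, 362·19 + 19·362) = (262087, 13756)
(x_3, y_3) = (362·262087 + 363·19·13756, 362·13756 + 19·262087) = (189750626, 9959325)
(x_4, y_4) = (362·189750626 + 363·19·9959325, 362·9959325 + 19·189750626) = (137379191137, 7210537544)
(x_5, y_5) = (362·137379191137 + 363·19·7210537544, 362·7210537544 + 19·137379191137) = (99462344632562, 5220419222531)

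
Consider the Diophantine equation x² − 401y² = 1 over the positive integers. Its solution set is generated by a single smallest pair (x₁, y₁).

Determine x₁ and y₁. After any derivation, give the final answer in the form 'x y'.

[20; 40] for √401; ℓ=1 ⇒ convergent index 1
i=0: a=20 ⇒ p=20, q=1
i=1: a=40 ⇒ p=801, q=40
→ (801, 40).  Check: 801²=641601, 401·40²=641600, difference 1.

801 40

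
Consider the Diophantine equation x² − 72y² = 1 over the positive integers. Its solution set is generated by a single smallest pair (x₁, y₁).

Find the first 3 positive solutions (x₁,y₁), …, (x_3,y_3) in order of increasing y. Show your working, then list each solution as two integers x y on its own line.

d=72: √d = [8; 2,16] (ℓ=2, even), read p_1/q_1
i=0: a=8 ⇒ p=8, q=1
i=1: a=2 ⇒ p=17, q=2
fundamental: x₁=17, y₁=2  (since 289 − 72·4 = 1)
n=2: (17,2)∘(17,2) = (17·17+72·2·2, 17·2+2·17) = (577,68)
n=3: (577,68)∘(17,2) = (17·577+72·2·68, 17·68+2·577) = (19601,2310)

17 2
577 68
19601 2310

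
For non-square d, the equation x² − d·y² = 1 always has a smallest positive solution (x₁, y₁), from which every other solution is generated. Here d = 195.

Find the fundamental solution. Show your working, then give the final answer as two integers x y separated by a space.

14 1

d=195: √d = [13; 1,26] (ℓ=2, even), read p_1/q_1
step 0: (13, 1)  from 13·(1,0) + (0,1)
step 1: (14, 1)  from 1·(13,1) + (1,0)
fundamental: x₁=14, y₁=1  (since 196 − 195·1 = 1)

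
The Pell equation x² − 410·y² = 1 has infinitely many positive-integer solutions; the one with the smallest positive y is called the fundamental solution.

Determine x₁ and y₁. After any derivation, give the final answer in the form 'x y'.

[20; 4,40] for √410; ℓ=2 ⇒ convergent index 1
a_0=20:  p_0=20·1+0=20,  q_0=20·0+1=1
a_1=4:  p_1=4·20+1=81,  q_1=4·1+0=4
(x₁, y₁) = (81, 4);  81² − 410·4² = 1 ✓

81 4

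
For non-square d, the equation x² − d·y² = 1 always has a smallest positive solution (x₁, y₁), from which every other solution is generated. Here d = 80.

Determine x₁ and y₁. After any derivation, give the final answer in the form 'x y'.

9 1

d=80: √d = [8; 1,16] (ℓ=2, even), read p_1/q_1
a_0=8:  p_0=8·1+0=8,  q_0=8·0+1=1
a_1=1:  p_1=1·8+1=9,  q_1=1·1+0=1
→ (9, 1).  Check: 9²=81, 80·1²=80, difference 1.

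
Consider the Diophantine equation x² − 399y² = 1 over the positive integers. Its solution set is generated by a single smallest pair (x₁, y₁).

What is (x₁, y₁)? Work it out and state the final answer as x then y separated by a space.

20 1

√399 → a₀=19, period (1,38); ℓ=2 even so k=1
i=0: a=19 ⇒ p=19, q=1
i=1: a=1 ⇒ p=20, q=1
fundamental: x₁=20, y₁=1  (since 400 − 399·1 = 1)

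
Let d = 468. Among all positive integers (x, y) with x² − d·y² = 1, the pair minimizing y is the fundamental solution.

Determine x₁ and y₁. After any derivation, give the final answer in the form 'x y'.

649 30

√468 = [21; 1,1,1,2,1,1,1,42, …], period ℓ=8 (even) → k=7
a_0=21:  p_0=21·1+0=21,  q_0=21·0+1=1
a_1=1:  p_1=1·21+1=22,  q_1=1·1+0=1
…
a_6=1:  p_6=1·238+173=411,  q_6=1·11+8=19
a_7=1:  p_7=1·411+238=649,  q_7=1·19+11=30
→ (649, 30).  Check: 649²=421201, 468·30²=421200, difference 1.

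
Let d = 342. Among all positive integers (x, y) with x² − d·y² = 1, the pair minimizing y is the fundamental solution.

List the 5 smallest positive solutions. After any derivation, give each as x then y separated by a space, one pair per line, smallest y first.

37 2
2737 148
202501 10950
14982337 810152
1108490437 59940298

d=342: √d = [18; 2,36] (ℓ=2, even), read p_1/q_1
k=0  a_k=18  p_k/q_k = 18/1
k=1  a_k=2  p_k/q_k = 37/2
fundamental: x₁=37, y₁=2  (since 1369 − 342·4 = 1)
(x_2, y_2) = (37·37 + 342·2·2, 37·2 + 2·37) = (2737, 148)
(x_3, y_3) = (37·2737 + 342·2·148, 37·148 + 2·2737) = (202501, 10950)
(x_4, y_4) = (37·202501 + 342·2·10950, 37·10950 + 2·202501) = (14982337, 810152)
(x_5, y_5) = (37·14982337 + 342·2·810152, 37·810152 + 2·14982337) = (1108490437, 59940298)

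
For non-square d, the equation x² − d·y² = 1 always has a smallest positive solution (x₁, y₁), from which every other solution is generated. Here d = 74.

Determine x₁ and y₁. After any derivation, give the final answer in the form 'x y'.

√74 = [8; 1,1,1,1,16, …], period ℓ=5 (odd) → k=9
i=0: a=8 ⇒ p=8, q=1
i=1: a=1 ⇒ p=9, q=1
i=2: a=1 ⇒ p=17, q=2
i=3: a=1 ⇒ p=26, q=3
i=4: a=1 ⇒ p=43, q=5
i=5: a=16 ⇒ p=714, q=83
i=6: a=1 ⇒ p=757, q=88
i=7: a=1 ⇒ p=1471, q=171
i=8: a=1 ⇒ p=2228, q=259
i=9: a=1 ⇒ p=3699, q=430
→ (3699, 430).  Check: 3699²=13682601, 74·430²=13682600, difference 1.

3699 430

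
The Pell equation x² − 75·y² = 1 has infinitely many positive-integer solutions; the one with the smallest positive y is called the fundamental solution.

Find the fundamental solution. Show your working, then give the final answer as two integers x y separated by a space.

26 3

[8; 1,1,1,16] for √75; ℓ=4 ⇒ convergent index 3
a_0=8:  p_0=8·1+0=8,  q_0=8·0+1=1
a_1=1:  p_1=1·8+1=9,  q_1=1·1+0=1
a_2=1:  p_2=1·9+8=17,  q_2=1·1+1=2
a_3=1:  p_3=1·17+9=26,  q_3=1·2+1=3
→ (26, 3).  Check: 26²=676, 75·3²=675, difference 1.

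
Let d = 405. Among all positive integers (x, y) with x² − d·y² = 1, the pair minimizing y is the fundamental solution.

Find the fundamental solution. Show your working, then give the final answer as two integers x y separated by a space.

161 8

√405 → a₀=20, period (8,40); ℓ=2 even so k=1
step 0: (20, 1)  from 20·(1,0) + (0,1)
step 1: (161, 8)  from 8·(20,1) + (1,0)
→ (161, 8).  Check: 161²=25921, 405·8²=25920, difference 1.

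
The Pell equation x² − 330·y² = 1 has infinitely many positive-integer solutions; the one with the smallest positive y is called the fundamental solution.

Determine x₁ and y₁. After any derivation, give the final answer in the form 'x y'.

√330 → a₀=18, period (6,36); ℓ=2 even so k=1
k=0  a_k=18  p_k/q_k = 18/1
k=1  a_k=6  p_k/q_k = 109/6
(x₁, y₁) = (109, 6);  109² − 330·6² = 1 ✓

109 6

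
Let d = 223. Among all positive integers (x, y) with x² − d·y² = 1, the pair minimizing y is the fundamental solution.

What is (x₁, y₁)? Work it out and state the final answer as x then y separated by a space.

224 15

√223 → a₀=14, period (1,13,1,28); ℓ=4 even so k=3
k=0  a_k=14  p_k/q_k = 14/1
…
k=2  a_k=13  p_k/q_k = 209/14
k=3  a_k=1  p_k/q_k = 224/15
(x₁, y₁) = (224, 15);  224² − 223·15² = 1 ✓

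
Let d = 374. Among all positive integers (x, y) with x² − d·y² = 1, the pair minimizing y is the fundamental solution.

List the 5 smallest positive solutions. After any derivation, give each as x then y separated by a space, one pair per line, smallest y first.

3365 174
22646449 1171020
152410598405 7880964426
1025723304619201 53038889415960
6903117687676624325 356951717888446374

√374 = [19; 2,1,18,1,2,38, …], period ℓ=6 (even) → k=5
k=0  a_k=19  p_k/q_k = 19/1
k=1  a_k=2  p_k/q_k = 39/2
k=2  a_k=1  p_k/q_k = 58/3
k=3  a_k=18  p_k/q_k = 1083/56
k=4  a_k=1  p_k/q_k = 1141/59
k=5  a_k=2  p_k/q_k = 3365/174
(x₁, y₁) = (3365, 174);  3365² − 374·174² = 1 ✓
n=2: (3365,174)∘(3365,174) = (3365·3365+374·174·174, 3365·174+174·3365) = (22646449,1171020)
n=3: (22646449,1171020)∘(3365,174) = (3365·22646449+374·174·1171020, 3365·1171020+174·22646449) = (152410598405,7880964426)
n=4: (152410598405,7880964426)∘(3365,174) = (3365·152410598405+374·174·7880964426, 3365·7880964426+174·152410598405) = (1025723304619201,53038889415960)
n=5: (1025723304619201,53038889415960)∘(3365,174) = (3365·1025723304619201+374·174·53038889415960, 3365·53038889415960+174·1025723304619201) = (6903117687676624325,356951717888446374)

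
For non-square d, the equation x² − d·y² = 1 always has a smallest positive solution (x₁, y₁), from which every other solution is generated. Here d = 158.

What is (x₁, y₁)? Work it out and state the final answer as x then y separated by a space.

[12; 1,1,3,12,3,1,1,24] for √158; ℓ=8 ⇒ convergent index 7
i=0: a=12 ⇒ p=12, q=1
…
i=4: a=12 ⇒ p=1081, q=86
…
i=6: a=1 ⇒ p=4412, q=351
i=7: a=1 ⇒ p=7743, q=616
→ (7743, 616).  Check: 7743²=59954049, 158·616²=59954048, difference 1.

7743 616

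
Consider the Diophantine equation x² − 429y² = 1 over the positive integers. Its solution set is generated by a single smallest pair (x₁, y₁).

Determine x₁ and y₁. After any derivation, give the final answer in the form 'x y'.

1524095 73584

√429 → a₀=20, period (1,2,2,9,1,12,1,9,2,2,1,40); ℓ=12 even so k=11
i=0: a=20 ⇒ p=20, q=1
i=1: a=1 ⇒ p=21, q=1
i=2: a=2 ⇒ p=62, q=3
i=3: a=2 ⇒ p=145, q=7
i=4: a=9 ⇒ p=1367, q=66
i=5: a=1 ⇒ p=1512, q=73
i=6: a=12 ⇒ p=19511, q=942
…
i=8: a=9 ⇒ p=208718, q=10077
…
i=10: a=2 ⇒ p=1085636, q=52415
i=11: a=1 ⇒ p=1524095, q=73584
→ (1524095, 73584).  Check: 1524095²=2322865569025, 429·73584²=2322865569024, difference 1.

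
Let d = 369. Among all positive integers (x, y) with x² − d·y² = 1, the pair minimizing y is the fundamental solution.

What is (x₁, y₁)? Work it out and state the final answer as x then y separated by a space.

8396801 437120

[19; 4,1,3,2,7,4,7,2,3,1,4,38] for √369; ℓ=12 ⇒ convergent index 11
k=0  a_k=19  p_k/q_k = 19/1
k=1  a_k=4  p_k/q_k = 77/4
k=2  a_k=1  p_k/q_k = 96/5
…
k=4  a_k=2  p_k/q_k = 826/43
…
k=6  a_k=4  p_k/q_k = 25414/1323
…
k=10  a_k=1  p_k/q_k = 1758061/91521
k=11  a_k=4  p_k/q_k = 8396801/437120
→ (8396801, 437120).  Check: 8396801²=70506267033601, 369·437120²=70506267033600, difference 1.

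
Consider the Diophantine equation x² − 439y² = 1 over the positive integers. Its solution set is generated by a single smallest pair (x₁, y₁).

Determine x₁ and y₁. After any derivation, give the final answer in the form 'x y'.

√439 = [20; 1,19,1,40, …], period ℓ=4 (even) → k=3
i=0: a=20 ⇒ p=20, q=1
i=1: a=1 ⇒ p=21, q=1
i=2: a=19 ⇒ p=419, q=20
i=3: a=1 ⇒ p=440, q=21
(x₁, y₁) = (440, 21);  440² − 439·21² = 1 ✓

440 21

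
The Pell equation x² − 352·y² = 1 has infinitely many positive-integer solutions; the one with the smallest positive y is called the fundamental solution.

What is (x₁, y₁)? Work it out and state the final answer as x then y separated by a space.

77617 4137

d=352: √d = [18; 1,3,5,9,5,3,1,36] (ℓ=8, even), read p_7/q_7
k=0  a_k=18  p_k/q_k = 18/1
…
k=2  a_k=3  p_k/q_k = 75/4
k=3  a_k=5  p_k/q_k = 394/21
…
k=5  a_k=5  p_k/q_k = 18499/986
k=6  a_k=3  p_k/q_k = 59118/3151
k=7  a_k=1  p_k/q_k = 77617/4137
fundamental: x₁=77617, y₁=4137  (since 6024398689 − 352·17114769 = 1)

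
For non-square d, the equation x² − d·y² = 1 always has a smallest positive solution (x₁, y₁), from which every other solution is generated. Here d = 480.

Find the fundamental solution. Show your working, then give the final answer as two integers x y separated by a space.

[21; 1,9,1,42] for √480; ℓ=4 ⇒ convergent index 3
step 0: (21, 1)  from 21·(1,0) + (0,1)
step 1: (22, 1)  from 1·(21,1) + (1,0)
step 2: (219, 10)  from 9·(22,1) + (21,1)
step 3: (241, 11)  from 1·(219,10) + (22,1)
→ (241, 11).  Check: 241²=58081, 480·11²=58080, difference 1.

241 11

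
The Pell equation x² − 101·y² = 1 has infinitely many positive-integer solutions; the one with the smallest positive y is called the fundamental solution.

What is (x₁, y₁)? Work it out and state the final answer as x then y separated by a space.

d=101: √d = [10; 20] (ℓ=1, odd), read p_1/q_1
i=0: a=10 ⇒ p=10, q=1
i=1: a=20 ⇒ p=201, q=20
→ (201, 20).  Check: 201²=40401, 101·20²=40400, difference 1.

201 20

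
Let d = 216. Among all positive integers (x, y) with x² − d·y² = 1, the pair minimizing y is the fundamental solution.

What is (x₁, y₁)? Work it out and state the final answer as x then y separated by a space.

√216 = [14; 1,2,3,2,1,28, …], period ℓ=6 (even) → k=5
step 0: (14, 1)  from 14·(1,0) + (0,1)
step 1: (15, 1)  from 1·(14,1) + (1,0)
step 2: (44, 3)  from 2·(15,1) + (14,1)
step 3: (147, 10)  from 3·(44,3) + (15,1)
step 4: (338, 23)  from 2·(147,10) + (44,3)
step 5: (485, 33)  from 1·(338,23) + (147,10)
→ (485, 33).  Check: 485²=235225, 216·33²=235224, difference 1.

485 33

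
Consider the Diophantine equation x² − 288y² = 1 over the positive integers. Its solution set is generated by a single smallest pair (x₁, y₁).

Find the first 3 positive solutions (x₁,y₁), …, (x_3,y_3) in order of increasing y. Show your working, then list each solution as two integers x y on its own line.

d=288: √d = [16; 1,32] (ℓ=2, even), read p_1/q_1
a_0=16:  p_0=16·1+0=16,  q_0=16·0+1=1
a_1=1:  p_1=1·16+1=17,  q_1=1·1+0=1
(x₁, y₁) = (17, 1);  17² − 288·1² = 1 ✓
(17+1√288)^2 = 577 + 34√288
(17+1√288)^3 = 19601 + 1155√288

17 1
577 34
19601 1155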